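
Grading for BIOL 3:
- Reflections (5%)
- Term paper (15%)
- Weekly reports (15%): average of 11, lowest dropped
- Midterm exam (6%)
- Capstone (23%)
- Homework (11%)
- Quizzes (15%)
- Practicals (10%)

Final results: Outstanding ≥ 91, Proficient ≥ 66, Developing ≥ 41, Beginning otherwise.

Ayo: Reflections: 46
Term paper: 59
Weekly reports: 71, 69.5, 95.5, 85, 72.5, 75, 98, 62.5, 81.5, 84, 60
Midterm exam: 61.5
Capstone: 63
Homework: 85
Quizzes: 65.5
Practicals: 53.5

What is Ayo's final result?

Developing

Weekly reports: drop 60 → average of remaining 10 = 794.5/10 = 79.45
Weighted total:
  Reflections 46 × 0.05 = 2.3
  Term paper 59 × 0.15 = 8.85
  Weekly reports 79.45 × 0.15 = 11.9175
  Midterm exam 61.5 × 0.06 = 3.69
  Capstone 63 × 0.23 = 14.49
  Homework 85 × 0.11 = 9.35
  Quizzes 65.5 × 0.15 = 9.825
  Practicals 53.5 × 0.1 = 5.35
Sum = 65.7725
65.7725 is ≥ 41 and < 66 → Developing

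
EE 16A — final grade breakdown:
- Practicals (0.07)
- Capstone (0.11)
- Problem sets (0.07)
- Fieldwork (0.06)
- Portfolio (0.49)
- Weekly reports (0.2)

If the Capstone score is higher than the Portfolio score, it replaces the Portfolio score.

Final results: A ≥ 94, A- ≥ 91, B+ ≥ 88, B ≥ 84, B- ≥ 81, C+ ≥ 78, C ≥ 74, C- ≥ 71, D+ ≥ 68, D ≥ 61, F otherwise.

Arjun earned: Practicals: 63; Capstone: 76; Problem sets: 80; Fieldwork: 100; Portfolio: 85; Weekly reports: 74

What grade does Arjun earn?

C+

Capstone (76) ≤ Portfolio (85), so Portfolio stays at 85.
Weighted total:
  Practicals 63 × 0.07 = 4.41
  Capstone 76 × 0.11 = 8.36
  Problem sets 80 × 0.07 = 5.6
  Fieldwork 100 × 0.06 = 6
  Portfolio 85 × 0.49 = 41.65
  Weekly reports 74 × 0.2 = 14.8
Sum = 80.82
80.82 is ≥ 78 and < 81 → C+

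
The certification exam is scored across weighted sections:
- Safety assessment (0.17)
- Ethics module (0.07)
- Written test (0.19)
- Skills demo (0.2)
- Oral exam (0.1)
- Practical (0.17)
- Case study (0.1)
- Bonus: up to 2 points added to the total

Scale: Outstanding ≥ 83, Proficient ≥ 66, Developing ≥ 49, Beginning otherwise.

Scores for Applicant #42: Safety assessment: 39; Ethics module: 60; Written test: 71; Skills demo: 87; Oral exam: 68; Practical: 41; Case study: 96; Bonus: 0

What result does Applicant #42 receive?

Developing

Weighted total:
  Safety assessment 39 × 0.17 = 6.63
  Ethics module 60 × 0.07 = 4.2
  Written test 71 × 0.19 = 13.49
  Skills demo 87 × 0.2 = 17.4
  Oral exam 68 × 0.1 = 6.8
  Practical 41 × 0.17 = 6.97
  Case study 96 × 0.1 = 9.6
Sum = 65.09
Bonus: 65.09 + 0 = 65.09
65.09 is ≥ 49 and < 66 → Developing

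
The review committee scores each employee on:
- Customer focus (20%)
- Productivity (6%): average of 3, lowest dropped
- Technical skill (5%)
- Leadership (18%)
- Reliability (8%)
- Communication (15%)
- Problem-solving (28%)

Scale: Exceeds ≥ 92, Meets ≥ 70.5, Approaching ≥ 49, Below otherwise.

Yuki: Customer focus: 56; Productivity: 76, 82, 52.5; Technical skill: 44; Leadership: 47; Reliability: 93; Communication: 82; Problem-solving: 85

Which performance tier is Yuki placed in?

Approaching

Productivity: drop 52.5 → average of remaining 2 = 158/2 = 79
Weighted total:
  Customer focus 56 × 0.2 = 11.2
  Productivity 79 × 0.06 = 4.74
  Technical skill 44 × 0.05 = 2.2
  Leadership 47 × 0.18 = 8.46
  Reliability 93 × 0.08 = 7.44
  Communication 82 × 0.15 = 12.3
  Problem-solving 85 × 0.28 = 23.8
Sum = 70.14
70.14 is ≥ 49 and < 70.5 → Approaching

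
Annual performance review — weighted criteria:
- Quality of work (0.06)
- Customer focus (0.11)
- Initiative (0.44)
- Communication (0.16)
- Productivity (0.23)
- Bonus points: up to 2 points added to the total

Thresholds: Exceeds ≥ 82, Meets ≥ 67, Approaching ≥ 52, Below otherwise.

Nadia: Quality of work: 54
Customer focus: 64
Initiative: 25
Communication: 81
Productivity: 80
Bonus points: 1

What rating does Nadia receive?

Weighted total:
  Quality of work 54 × 0.06 = 3.24
  Customer focus 64 × 0.11 = 7.04
  Initiative 25 × 0.44 = 11
  Communication 81 × 0.16 = 12.96
  Productivity 80 × 0.23 = 18.4
Sum = 52.64
Bonus points: 52.64 + 1 = 53.64
53.64 is ≥ 52 and < 67 → Approaching

Approaching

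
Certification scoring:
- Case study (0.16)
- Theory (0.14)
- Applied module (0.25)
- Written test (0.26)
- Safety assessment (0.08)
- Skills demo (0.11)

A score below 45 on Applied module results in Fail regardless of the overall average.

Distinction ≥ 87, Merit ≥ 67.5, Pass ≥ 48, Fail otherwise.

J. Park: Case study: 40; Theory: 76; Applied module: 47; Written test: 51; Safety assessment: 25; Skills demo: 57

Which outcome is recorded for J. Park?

Applied module score 47 ≥ 45: minimum met.
Weighted total:
  Case study 40 × 0.16 = 6.4
  Theory 76 × 0.14 = 10.64
  Applied module 47 × 0.25 = 11.75
  Written test 51 × 0.26 = 13.26
  Safety assessment 25 × 0.08 = 2
  Skills demo 57 × 0.11 = 6.27
Sum = 50.32
50.32 is ≥ 48 and < 67.5 → Pass

Pass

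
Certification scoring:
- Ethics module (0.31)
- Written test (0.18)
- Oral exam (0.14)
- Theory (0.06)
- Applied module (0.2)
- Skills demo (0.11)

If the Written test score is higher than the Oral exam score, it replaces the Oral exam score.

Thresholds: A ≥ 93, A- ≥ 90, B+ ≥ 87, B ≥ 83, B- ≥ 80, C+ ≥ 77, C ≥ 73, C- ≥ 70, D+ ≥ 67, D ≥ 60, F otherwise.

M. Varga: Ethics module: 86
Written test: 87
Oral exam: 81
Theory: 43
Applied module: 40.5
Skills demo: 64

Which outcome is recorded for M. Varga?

Written test (87) > Oral exam (81), so Oral exam counts as 87.
Weighted total:
  Ethics module 86 × 0.31 = 26.66
  Written test 87 × 0.18 = 15.66
  Oral exam 87 × 0.14 = 12.18
  Theory 43 × 0.06 = 2.58
  Applied module 40.5 × 0.2 = 8.1
  Skills demo 64 × 0.11 = 7.04
Sum = 72.22
72.22 is ≥ 70 and < 73 → C-

C-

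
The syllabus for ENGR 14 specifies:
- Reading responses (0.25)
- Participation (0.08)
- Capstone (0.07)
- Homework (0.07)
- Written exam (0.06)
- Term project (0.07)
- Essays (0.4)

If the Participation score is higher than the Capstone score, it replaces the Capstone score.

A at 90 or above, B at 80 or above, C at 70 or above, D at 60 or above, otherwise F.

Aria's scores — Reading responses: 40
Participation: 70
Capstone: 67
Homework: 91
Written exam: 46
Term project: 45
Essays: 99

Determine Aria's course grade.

Participation (70) > Capstone (67), so Capstone counts as 70.
Weighted total:
  Reading responses 40 × 0.25 = 10
  Participation 70 × 0.08 = 5.6
  Capstone 70 × 0.07 = 4.9
  Homework 91 × 0.07 = 6.37
  Written exam 46 × 0.06 = 2.76
  Term project 45 × 0.07 = 3.15
  Essays 99 × 0.4 = 39.6
Sum = 72.38
72.38 is ≥ 70 and < 80 → C

C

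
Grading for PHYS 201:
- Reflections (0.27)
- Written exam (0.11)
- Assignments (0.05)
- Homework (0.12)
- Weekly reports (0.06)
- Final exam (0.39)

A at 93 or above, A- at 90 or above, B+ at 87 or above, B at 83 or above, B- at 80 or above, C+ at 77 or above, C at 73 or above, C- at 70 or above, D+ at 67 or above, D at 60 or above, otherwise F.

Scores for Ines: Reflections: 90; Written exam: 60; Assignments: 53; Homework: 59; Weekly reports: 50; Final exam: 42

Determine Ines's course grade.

D

Weighted total:
  Reflections 90 × 0.27 = 24.3
  Written exam 60 × 0.11 = 6.6
  Assignments 53 × 0.05 = 2.65
  Homework 59 × 0.12 = 7.08
  Weekly reports 50 × 0.06 = 3
  Final exam 42 × 0.39 = 16.38
Sum = 60.01
60.01 is ≥ 60 and < 67 → D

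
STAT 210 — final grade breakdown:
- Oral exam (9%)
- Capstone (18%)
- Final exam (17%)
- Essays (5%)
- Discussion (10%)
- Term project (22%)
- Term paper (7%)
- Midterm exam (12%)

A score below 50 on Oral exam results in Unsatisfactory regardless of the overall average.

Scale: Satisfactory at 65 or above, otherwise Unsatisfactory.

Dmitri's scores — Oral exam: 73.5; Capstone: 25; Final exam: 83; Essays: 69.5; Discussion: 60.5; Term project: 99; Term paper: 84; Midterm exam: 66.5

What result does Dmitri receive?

Satisfactory

Oral exam score 73.5 ≥ 50: minimum met.
Weighted total:
  Oral exam 73.5 × 0.09 = 6.615
  Capstone 25 × 0.18 = 4.5
  Final exam 83 × 0.17 = 14.11
  Essays 69.5 × 0.05 = 3.475
  Discussion 60.5 × 0.1 = 6.05
  Term project 99 × 0.22 = 21.78
  Term paper 84 × 0.07 = 5.88
  Midterm exam 66.5 × 0.12 = 7.98
Sum = 70.39
70.39 ≥ 65 → Satisfactory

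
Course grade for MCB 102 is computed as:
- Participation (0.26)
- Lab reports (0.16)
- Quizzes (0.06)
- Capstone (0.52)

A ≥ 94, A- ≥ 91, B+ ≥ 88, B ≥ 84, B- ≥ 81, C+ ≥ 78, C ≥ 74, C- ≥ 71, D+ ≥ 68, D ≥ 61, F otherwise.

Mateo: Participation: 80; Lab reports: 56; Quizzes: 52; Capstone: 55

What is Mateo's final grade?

D

Weighted total:
  Participation 80 × 0.26 = 20.8
  Lab reports 56 × 0.16 = 8.96
  Quizzes 52 × 0.06 = 3.12
  Capstone 55 × 0.52 = 28.6
Sum = 61.48
61.48 is ≥ 61 and < 68 → D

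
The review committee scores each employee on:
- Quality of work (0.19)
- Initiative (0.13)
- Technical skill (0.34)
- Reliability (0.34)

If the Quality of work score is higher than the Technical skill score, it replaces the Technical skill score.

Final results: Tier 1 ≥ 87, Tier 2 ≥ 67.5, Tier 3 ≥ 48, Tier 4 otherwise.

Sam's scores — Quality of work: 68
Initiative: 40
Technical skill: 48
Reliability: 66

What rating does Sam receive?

Tier 3

Quality of work (68) > Technical skill (48), so Technical skill counts as 68.
Weighted total:
  Quality of work 68 × 0.19 = 12.92
  Initiative 40 × 0.13 = 5.2
  Technical skill 68 × 0.34 = 23.12
  Reliability 66 × 0.34 = 22.44
Sum = 63.68
63.68 is ≥ 48 and < 67.5 → Tier 3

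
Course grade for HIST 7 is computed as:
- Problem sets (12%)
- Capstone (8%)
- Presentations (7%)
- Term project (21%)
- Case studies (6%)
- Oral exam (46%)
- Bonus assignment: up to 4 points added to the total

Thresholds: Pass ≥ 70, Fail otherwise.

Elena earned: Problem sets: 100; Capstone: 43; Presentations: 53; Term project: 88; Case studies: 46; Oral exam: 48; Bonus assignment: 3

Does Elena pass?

Fail

Weighted total:
  Problem sets 100 × 0.12 = 12
  Capstone 43 × 0.08 = 3.44
  Presentations 53 × 0.07 = 3.71
  Term project 88 × 0.21 = 18.48
  Case studies 46 × 0.06 = 2.76
  Oral exam 48 × 0.46 = 22.08
Sum = 62.47
Bonus assignment: 62.47 + 3 = 65.47
65.47 < 70 → Fail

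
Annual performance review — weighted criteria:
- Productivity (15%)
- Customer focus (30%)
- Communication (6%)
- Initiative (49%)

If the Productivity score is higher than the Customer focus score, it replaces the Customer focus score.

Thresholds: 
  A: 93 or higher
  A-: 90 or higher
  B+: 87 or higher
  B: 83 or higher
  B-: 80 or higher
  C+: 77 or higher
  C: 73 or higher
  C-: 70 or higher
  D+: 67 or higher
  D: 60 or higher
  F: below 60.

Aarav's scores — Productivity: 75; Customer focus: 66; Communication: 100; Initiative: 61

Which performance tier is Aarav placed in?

Productivity (75) > Customer focus (66), so Customer focus counts as 75.
Weighted total:
  Productivity 75 × 0.15 = 11.25
  Customer focus 75 × 0.3 = 22.5
  Communication 100 × 0.06 = 6
  Initiative 61 × 0.49 = 29.89
Sum = 69.64
69.64 is ≥ 67 and < 70 → D+

D+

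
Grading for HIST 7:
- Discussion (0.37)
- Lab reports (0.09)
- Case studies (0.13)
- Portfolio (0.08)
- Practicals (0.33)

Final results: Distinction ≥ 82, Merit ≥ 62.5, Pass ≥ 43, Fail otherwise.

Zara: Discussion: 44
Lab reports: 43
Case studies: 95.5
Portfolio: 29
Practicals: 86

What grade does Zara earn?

Weighted total:
  Discussion 44 × 0.37 = 16.28
  Lab reports 43 × 0.09 = 3.87
  Case studies 95.5 × 0.13 = 12.415
  Portfolio 29 × 0.08 = 2.32
  Practicals 86 × 0.33 = 28.38
Sum = 63.265
63.265 is ≥ 62.5 and < 82 → Merit

Merit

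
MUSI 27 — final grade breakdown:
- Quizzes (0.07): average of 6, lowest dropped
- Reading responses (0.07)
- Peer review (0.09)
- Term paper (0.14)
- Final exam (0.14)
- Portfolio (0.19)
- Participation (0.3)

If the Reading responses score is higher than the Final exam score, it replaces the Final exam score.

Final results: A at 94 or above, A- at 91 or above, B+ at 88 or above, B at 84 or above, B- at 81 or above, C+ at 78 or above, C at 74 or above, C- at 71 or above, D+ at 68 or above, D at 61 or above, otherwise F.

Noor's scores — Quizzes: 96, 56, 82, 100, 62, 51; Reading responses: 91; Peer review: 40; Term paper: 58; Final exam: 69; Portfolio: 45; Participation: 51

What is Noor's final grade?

F

Quizzes: drop 51 → average of remaining 5 = 396/5 = 79.2
Reading responses (91) > Final exam (69), so Final exam counts as 91.
Weighted total:
  Quizzes 79.2 × 0.07 = 5.544
  Reading responses 91 × 0.07 = 6.37
  Peer review 40 × 0.09 = 3.6
  Term paper 58 × 0.14 = 8.12
  Final exam 91 × 0.14 = 12.74
  Portfolio 45 × 0.19 = 8.55
  Participation 51 × 0.3 = 15.3
Sum = 60.224
60.224 < 61 → F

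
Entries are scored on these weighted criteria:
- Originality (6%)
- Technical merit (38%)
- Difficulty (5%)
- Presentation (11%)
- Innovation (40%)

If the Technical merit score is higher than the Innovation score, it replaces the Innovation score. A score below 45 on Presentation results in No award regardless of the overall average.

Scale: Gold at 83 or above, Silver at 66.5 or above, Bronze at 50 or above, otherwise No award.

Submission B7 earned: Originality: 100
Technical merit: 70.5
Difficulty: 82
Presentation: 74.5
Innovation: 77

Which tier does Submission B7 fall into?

Silver

Technical merit (70.5) ≤ Innovation (77), so Innovation stays at 77.
Presentation score 74.5 ≥ 45: minimum met.
Weighted total:
  Originality 100 × 0.06 = 6
  Technical merit 70.5 × 0.38 = 26.79
  Difficulty 82 × 0.05 = 4.1
  Presentation 74.5 × 0.11 = 8.195
  Innovation 77 × 0.4 = 30.8
Sum = 75.885
75.885 is ≥ 66.5 and < 83 → Silver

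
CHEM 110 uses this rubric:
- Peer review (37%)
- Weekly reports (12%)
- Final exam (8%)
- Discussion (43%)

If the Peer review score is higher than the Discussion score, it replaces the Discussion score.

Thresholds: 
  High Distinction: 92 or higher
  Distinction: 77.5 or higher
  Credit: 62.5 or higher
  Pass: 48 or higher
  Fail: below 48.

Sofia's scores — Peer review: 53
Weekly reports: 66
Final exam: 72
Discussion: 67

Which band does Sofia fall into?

Pass

Peer review (53) ≤ Discussion (67), so Discussion stays at 67.
Weighted total:
  Peer review 53 × 0.37 = 19.61
  Weekly reports 66 × 0.12 = 7.92
  Final exam 72 × 0.08 = 5.76
  Discussion 67 × 0.43 = 28.81
Sum = 62.1
62.1 is ≥ 48 and < 62.5 → Pass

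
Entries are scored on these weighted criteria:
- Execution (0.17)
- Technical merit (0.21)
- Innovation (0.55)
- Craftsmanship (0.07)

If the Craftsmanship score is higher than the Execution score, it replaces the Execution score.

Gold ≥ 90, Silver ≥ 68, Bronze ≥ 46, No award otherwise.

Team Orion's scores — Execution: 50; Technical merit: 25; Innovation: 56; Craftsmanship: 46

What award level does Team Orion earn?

Craftsmanship (46) ≤ Execution (50), so Execution stays at 50.
Weighted total:
  Execution 50 × 0.17 = 8.5
  Technical merit 25 × 0.21 = 5.25
  Innovation 56 × 0.55 = 30.8
  Craftsmanship 46 × 0.07 = 3.22
Sum = 47.77
47.77 is ≥ 46 and < 68 → Bronze

Bronze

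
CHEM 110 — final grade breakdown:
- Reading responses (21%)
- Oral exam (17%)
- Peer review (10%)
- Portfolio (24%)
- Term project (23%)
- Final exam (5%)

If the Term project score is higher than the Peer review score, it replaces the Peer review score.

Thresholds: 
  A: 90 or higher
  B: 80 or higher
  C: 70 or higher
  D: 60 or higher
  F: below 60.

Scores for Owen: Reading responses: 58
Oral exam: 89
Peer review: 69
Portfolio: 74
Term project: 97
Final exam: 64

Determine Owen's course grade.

Term project (97) > Peer review (69), so Peer review counts as 97.
Weighted total:
  Reading responses 58 × 0.21 = 12.18
  Oral exam 89 × 0.17 = 15.13
  Peer review 97 × 0.1 = 9.7
  Portfolio 74 × 0.24 = 17.76
  Term project 97 × 0.23 = 22.31
  Final exam 64 × 0.05 = 3.2
Sum = 80.28
80.28 is ≥ 80 and < 90 → B

B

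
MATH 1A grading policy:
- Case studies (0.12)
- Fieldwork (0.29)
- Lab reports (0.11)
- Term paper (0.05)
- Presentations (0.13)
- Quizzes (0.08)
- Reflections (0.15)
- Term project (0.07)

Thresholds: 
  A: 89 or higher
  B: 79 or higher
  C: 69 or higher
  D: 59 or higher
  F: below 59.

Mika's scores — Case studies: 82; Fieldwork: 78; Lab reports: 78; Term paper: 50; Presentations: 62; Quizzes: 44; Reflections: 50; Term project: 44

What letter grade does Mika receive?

Weighted total:
  Case studies 82 × 0.12 = 9.84
  Fieldwork 78 × 0.29 = 22.62
  Lab reports 78 × 0.11 = 8.58
  Term paper 50 × 0.05 = 2.5
  Presentations 62 × 0.13 = 8.06
  Quizzes 44 × 0.08 = 3.52
  Reflections 50 × 0.15 = 7.5
  Term project 44 × 0.07 = 3.08
Sum = 65.7
65.7 is ≥ 59 and < 69 → D

D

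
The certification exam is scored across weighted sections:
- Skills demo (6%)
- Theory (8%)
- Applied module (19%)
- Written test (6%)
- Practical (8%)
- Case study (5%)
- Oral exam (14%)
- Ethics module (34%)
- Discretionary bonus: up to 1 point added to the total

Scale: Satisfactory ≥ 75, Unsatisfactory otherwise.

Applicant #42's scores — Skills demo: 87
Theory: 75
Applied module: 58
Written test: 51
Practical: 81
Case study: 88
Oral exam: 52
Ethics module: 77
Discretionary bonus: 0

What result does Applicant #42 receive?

Unsatisfactory

Weighted total:
  Skills demo 87 × 0.06 = 5.22
  Theory 75 × 0.08 = 6
  Applied module 58 × 0.19 = 11.02
  Written test 51 × 0.06 = 3.06
  Practical 81 × 0.08 = 6.48
  Case study 88 × 0.05 = 4.4
  Oral exam 52 × 0.14 = 7.28
  Ethics module 77 × 0.34 = 26.18
Sum = 69.64
Discretionary bonus: 69.64 + 0 = 69.64
69.64 < 75 → Unsatisfactory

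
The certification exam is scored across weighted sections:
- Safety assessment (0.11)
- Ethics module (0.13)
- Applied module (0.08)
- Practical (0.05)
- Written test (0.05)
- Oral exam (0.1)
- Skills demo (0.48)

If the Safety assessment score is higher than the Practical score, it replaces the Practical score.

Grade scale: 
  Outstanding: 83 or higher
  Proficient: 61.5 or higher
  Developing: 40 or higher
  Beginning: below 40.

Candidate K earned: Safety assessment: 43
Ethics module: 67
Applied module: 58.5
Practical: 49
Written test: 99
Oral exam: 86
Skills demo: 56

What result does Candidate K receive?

Developing

Safety assessment (43) ≤ Practical (49), so Practical stays at 49.
Weighted total:
  Safety assessment 43 × 0.11 = 4.73
  Ethics module 67 × 0.13 = 8.71
  Applied module 58.5 × 0.08 = 4.68
  Practical 49 × 0.05 = 2.45
  Written test 99 × 0.05 = 4.95
  Oral exam 86 × 0.1 = 8.6
  Skills demo 56 × 0.48 = 26.88
Sum = 61
61 is ≥ 40 and < 61.5 → Developing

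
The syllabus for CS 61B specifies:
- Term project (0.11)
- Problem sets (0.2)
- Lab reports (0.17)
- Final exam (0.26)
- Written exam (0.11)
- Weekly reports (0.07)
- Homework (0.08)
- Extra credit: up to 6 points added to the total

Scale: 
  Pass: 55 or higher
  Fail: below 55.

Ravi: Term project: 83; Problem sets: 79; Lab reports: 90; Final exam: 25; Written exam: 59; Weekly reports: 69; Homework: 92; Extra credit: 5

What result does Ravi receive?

Pass

Weighted total:
  Term project 83 × 0.11 = 9.13
  Problem sets 79 × 0.2 = 15.8
  Lab reports 90 × 0.17 = 15.3
  Final exam 25 × 0.26 = 6.5
  Written exam 59 × 0.11 = 6.49
  Weekly reports 69 × 0.07 = 4.83
  Homework 92 × 0.08 = 7.36
Sum = 65.41
Extra credit: 65.41 + 5 = 70.41
70.41 ≥ 55 → Pass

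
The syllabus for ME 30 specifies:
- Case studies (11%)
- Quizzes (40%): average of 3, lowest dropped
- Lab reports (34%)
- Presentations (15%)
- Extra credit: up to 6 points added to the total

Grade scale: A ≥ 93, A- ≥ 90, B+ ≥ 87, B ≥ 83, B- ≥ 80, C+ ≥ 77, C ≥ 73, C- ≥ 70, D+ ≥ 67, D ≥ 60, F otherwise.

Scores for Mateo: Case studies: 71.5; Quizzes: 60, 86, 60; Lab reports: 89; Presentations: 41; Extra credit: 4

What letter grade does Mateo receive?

C+

Quizzes: drop 60 → average of remaining 2 = 146/2 = 73
Weighted total:
  Case studies 71.5 × 0.11 = 7.865
  Quizzes 73 × 0.4 = 29.2
  Lab reports 89 × 0.34 = 30.26
  Presentations 41 × 0.15 = 6.15
Sum = 73.475
Extra credit: 73.475 + 4 = 77.475
77.475 is ≥ 77 and < 80 → C+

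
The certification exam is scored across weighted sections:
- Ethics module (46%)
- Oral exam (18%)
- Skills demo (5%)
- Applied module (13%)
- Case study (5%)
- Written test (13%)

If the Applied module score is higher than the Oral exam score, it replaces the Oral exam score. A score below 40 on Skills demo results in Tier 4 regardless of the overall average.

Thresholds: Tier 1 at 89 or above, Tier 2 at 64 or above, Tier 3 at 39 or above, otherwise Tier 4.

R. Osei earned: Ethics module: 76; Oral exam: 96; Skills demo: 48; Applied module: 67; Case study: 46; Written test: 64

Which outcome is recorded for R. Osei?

Tier 2

Applied module (67) ≤ Oral exam (96), so Oral exam stays at 96.
Skills demo score 48 ≥ 40: minimum met.
Weighted total:
  Ethics module 76 × 0.46 = 34.96
  Oral exam 96 × 0.18 = 17.28
  Skills demo 48 × 0.05 = 2.4
  Applied module 67 × 0.13 = 8.71
  Case study 46 × 0.05 = 2.3
  Written test 64 × 0.13 = 8.32
Sum = 73.97
73.97 is ≥ 64 and < 89 → Tier 2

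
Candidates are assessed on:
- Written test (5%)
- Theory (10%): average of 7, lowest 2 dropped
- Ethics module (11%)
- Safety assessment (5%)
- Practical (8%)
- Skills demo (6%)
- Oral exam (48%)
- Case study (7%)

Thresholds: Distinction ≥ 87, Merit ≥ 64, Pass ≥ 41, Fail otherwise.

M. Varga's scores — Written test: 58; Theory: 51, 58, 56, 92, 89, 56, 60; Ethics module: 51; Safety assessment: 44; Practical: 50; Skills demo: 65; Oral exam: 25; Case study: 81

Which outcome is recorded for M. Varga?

Pass

Theory: drop 51, 56 → average of remaining 5 = 355/5 = 71
Weighted total:
  Written test 58 × 0.05 = 2.9
  Theory 71 × 0.1 = 7.1
  Ethics module 51 × 0.11 = 5.61
  Safety assessment 44 × 0.05 = 2.2
  Practical 50 × 0.08 = 4
  Skills demo 65 × 0.06 = 3.9
  Oral exam 25 × 0.48 = 12
  Case study 81 × 0.07 = 5.67
Sum = 43.38
43.38 is ≥ 41 and < 64 → Pass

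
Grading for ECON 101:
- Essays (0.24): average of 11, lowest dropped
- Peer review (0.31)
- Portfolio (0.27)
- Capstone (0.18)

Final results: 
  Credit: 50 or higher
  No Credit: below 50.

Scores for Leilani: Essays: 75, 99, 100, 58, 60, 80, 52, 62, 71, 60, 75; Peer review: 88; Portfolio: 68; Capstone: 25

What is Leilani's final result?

Essays: drop 52 → average of remaining 10 = 740/10 = 74
Weighted total:
  Essays 74 × 0.24 = 17.76
  Peer review 88 × 0.31 = 27.28
  Portfolio 68 × 0.27 = 18.36
  Capstone 25 × 0.18 = 4.5
Sum = 67.9
67.9 ≥ 50 → Credit

Credit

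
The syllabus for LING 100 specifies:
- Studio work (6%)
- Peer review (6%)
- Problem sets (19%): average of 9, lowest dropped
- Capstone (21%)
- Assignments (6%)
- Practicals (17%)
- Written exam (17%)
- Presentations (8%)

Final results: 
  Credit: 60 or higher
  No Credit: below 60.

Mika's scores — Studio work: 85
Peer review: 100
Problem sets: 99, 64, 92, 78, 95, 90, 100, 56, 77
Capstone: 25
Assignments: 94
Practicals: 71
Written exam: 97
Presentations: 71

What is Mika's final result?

Credit

Problem sets: drop 56 → average of remaining 8 = 695/8 = 86.875
Weighted total:
  Studio work 85 × 0.06 = 5.1
  Peer review 100 × 0.06 = 6
  Problem sets 86.875 × 0.19 = 16.50625
  Capstone 25 × 0.21 = 5.25
  Assignments 94 × 0.06 = 5.64
  Practicals 71 × 0.17 = 12.07
  Written exam 97 × 0.17 = 16.49
  Presentations 71 × 0.08 = 5.68
Sum = 72.73625
72.73625 ≥ 60 → Credit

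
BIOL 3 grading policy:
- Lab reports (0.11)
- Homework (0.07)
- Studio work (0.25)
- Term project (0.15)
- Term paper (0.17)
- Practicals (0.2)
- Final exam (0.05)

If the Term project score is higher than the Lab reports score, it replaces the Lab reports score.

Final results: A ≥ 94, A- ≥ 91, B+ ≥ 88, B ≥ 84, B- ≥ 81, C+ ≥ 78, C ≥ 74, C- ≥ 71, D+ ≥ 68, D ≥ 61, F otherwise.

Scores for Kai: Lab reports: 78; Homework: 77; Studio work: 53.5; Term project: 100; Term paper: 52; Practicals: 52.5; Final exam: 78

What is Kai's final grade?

Term project (100) > Lab reports (78), so Lab reports counts as 100.
Weighted total:
  Lab reports 100 × 0.11 = 11
  Homework 77 × 0.07 = 5.39
  Studio work 53.5 × 0.25 = 13.375
  Term project 100 × 0.15 = 15
  Term paper 52 × 0.17 = 8.84
  Practicals 52.5 × 0.2 = 10.5
  Final exam 78 × 0.05 = 3.9
Sum = 68.005
68.005 is ≥ 68 and < 71 → D+

D+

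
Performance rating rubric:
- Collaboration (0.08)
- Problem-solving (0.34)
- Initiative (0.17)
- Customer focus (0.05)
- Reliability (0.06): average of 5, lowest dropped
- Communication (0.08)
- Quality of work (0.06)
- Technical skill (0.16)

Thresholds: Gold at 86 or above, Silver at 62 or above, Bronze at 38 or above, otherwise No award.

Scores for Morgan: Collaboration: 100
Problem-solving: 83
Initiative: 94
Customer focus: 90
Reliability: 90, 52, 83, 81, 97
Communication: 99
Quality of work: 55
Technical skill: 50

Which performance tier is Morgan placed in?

Silver

Reliability: drop 52 → average of remaining 4 = 351/4 = 87.75
Weighted total:
  Collaboration 100 × 0.08 = 8
  Problem-solving 83 × 0.34 = 28.22
  Initiative 94 × 0.17 = 15.98
  Customer focus 90 × 0.05 = 4.5
  Reliability 87.75 × 0.06 = 5.265
  Communication 99 × 0.08 = 7.92
  Quality of work 55 × 0.06 = 3.3
  Technical skill 50 × 0.16 = 8
Sum = 81.185
81.185 is ≥ 62 and < 86 → Silver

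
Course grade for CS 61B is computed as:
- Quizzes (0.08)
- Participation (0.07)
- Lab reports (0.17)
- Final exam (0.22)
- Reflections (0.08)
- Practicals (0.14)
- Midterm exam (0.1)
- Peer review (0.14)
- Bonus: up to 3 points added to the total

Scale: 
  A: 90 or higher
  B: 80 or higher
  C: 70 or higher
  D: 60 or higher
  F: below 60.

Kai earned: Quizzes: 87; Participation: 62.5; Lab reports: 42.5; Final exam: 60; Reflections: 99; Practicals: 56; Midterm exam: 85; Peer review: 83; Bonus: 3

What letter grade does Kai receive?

Weighted total:
  Quizzes 87 × 0.08 = 6.96
  Participation 62.5 × 0.07 = 4.375
  Lab reports 42.5 × 0.17 = 7.225
  Final exam 60 × 0.22 = 13.2
  Reflections 99 × 0.08 = 7.92
  Practicals 56 × 0.14 = 7.84
  Midterm exam 85 × 0.1 = 8.5
  Peer review 83 × 0.14 = 11.62
Sum = 67.64
Bonus: 67.64 + 3 = 70.64
70.64 is ≥ 70 and < 80 → C

C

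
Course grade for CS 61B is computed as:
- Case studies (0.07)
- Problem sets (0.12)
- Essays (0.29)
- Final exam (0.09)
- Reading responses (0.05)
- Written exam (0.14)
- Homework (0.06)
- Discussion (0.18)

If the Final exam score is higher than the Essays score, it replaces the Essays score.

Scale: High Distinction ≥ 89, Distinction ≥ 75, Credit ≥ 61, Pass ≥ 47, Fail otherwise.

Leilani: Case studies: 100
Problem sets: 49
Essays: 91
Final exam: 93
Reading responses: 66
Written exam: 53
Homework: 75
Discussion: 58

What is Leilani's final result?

Final exam (93) > Essays (91), so Essays counts as 93.
Weighted total:
  Case studies 100 × 0.07 = 7
  Problem sets 49 × 0.12 = 5.88
  Essays 93 × 0.29 = 26.97
  Final exam 93 × 0.09 = 8.37
  Reading responses 66 × 0.05 = 3.3
  Written exam 53 × 0.14 = 7.42
  Homework 75 × 0.06 = 4.5
  Discussion 58 × 0.18 = 10.44
Sum = 73.88
73.88 is ≥ 61 and < 75 → Credit

Credit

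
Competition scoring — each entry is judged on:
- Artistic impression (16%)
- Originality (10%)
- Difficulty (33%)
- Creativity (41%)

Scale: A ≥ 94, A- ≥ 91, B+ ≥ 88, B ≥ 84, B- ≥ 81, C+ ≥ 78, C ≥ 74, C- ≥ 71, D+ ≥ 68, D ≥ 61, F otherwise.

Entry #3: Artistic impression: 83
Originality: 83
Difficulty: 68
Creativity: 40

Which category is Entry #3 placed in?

F

Weighted total:
  Artistic impression 83 × 0.16 = 13.28
  Originality 83 × 0.1 = 8.3
  Difficulty 68 × 0.33 = 22.44
  Creativity 40 × 0.41 = 16.4
Sum = 60.42
60.42 < 61 → F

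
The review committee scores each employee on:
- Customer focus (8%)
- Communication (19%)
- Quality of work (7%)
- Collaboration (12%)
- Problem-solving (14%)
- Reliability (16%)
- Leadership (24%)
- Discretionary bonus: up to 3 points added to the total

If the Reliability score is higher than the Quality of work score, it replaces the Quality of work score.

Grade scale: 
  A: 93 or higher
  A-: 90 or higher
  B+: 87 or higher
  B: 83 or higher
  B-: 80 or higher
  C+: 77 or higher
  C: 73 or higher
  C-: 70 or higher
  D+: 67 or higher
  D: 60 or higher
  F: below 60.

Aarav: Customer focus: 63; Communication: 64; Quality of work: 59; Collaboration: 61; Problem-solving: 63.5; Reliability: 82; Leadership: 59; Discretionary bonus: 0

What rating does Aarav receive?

D

Reliability (82) > Quality of work (59), so Quality of work counts as 82.
Weighted total:
  Customer focus 63 × 0.08 = 5.04
  Communication 64 × 0.19 = 12.16
  Quality of work 82 × 0.07 = 5.74
  Collaboration 61 × 0.12 = 7.32
  Problem-solving 63.5 × 0.14 = 8.89
  Reliability 82 × 0.16 = 13.12
  Leadership 59 × 0.24 = 14.16
Sum = 66.43
Discretionary bonus: 66.43 + 0 = 66.43
66.43 is ≥ 60 and < 67 → D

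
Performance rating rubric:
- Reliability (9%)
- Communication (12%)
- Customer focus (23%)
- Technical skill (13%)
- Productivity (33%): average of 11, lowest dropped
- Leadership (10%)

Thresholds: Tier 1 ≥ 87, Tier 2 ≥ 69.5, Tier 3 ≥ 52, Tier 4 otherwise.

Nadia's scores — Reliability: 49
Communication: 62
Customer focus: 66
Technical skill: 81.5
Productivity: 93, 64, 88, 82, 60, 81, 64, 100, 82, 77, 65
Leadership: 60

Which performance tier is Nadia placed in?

Tier 2

Productivity: drop 60 → average of remaining 10 = 796/10 = 79.6
Weighted total:
  Reliability 49 × 0.09 = 4.41
  Communication 62 × 0.12 = 7.44
  Customer focus 66 × 0.23 = 15.18
  Technical skill 81.5 × 0.13 = 10.595
  Productivity 79.6 × 0.33 = 26.268
  Leadership 60 × 0.1 = 6
Sum = 69.893
69.893 is ≥ 69.5 and < 87 → Tier 2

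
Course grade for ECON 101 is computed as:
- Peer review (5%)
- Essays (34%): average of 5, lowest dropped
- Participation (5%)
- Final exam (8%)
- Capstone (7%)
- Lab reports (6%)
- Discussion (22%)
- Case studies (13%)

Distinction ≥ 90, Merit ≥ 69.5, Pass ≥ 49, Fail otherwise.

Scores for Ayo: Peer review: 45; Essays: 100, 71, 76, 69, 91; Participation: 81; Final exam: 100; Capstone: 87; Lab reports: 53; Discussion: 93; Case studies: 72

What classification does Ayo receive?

Merit

Essays: drop 69 → average of remaining 4 = 338/4 = 84.5
Weighted total:
  Peer review 45 × 0.05 = 2.25
  Essays 84.5 × 0.34 = 28.73
  Participation 81 × 0.05 = 4.05
  Final exam 100 × 0.08 = 8
  Capstone 87 × 0.07 = 6.09
  Lab reports 53 × 0.06 = 3.18
  Discussion 93 × 0.22 = 20.46
  Case studies 72 × 0.13 = 9.36
Sum = 82.12
82.12 is ≥ 69.5 and < 90 → Merit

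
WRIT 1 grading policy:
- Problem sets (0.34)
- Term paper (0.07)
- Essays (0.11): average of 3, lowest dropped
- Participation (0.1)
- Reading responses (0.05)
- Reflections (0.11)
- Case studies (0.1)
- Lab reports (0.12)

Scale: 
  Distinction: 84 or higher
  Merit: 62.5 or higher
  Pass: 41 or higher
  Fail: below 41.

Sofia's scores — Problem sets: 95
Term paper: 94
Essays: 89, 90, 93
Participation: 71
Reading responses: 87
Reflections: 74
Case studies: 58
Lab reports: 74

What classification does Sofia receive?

Merit

Essays: drop 89 → average of remaining 2 = 183/2 = 91.5
Weighted total:
  Problem sets 95 × 0.34 = 32.3
  Term paper 94 × 0.07 = 6.58
  Essays 91.5 × 0.11 = 10.065
  Participation 71 × 0.1 = 7.1
  Reading responses 87 × 0.05 = 4.35
  Reflections 74 × 0.11 = 8.14
  Case studies 58 × 0.1 = 5.8
  Lab reports 74 × 0.12 = 8.88
Sum = 83.215
83.215 is ≥ 62.5 and < 84 → Merit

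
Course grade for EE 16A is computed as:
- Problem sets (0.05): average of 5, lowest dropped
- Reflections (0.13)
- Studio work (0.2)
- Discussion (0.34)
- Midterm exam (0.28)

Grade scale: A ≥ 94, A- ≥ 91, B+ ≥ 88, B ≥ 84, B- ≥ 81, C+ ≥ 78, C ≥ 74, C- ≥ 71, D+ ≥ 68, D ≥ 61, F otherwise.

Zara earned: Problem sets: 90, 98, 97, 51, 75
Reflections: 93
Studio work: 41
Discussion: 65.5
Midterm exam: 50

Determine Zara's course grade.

D

Problem sets: drop 51 → average of remaining 4 = 360/4 = 90
Weighted total:
  Problem sets 90 × 0.05 = 4.5
  Reflections 93 × 0.13 = 12.09
  Studio work 41 × 0.2 = 8.2
  Discussion 65.5 × 0.34 = 22.27
  Midterm exam 50 × 0.28 = 14
Sum = 61.06
61.06 is ≥ 61 and < 68 → D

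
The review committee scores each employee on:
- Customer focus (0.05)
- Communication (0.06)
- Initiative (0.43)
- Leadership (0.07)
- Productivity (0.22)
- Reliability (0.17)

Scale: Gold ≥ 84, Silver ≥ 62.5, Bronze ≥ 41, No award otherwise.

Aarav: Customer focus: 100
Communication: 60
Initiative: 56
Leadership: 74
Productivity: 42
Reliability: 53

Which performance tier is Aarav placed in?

Bronze

Weighted total:
  Customer focus 100 × 0.05 = 5
  Communication 60 × 0.06 = 3.6
  Initiative 56 × 0.43 = 24.08
  Leadership 74 × 0.07 = 5.18
  Productivity 42 × 0.22 = 9.24
  Reliability 53 × 0.17 = 9.01
Sum = 56.11
56.11 is ≥ 41 and < 62.5 → Bronze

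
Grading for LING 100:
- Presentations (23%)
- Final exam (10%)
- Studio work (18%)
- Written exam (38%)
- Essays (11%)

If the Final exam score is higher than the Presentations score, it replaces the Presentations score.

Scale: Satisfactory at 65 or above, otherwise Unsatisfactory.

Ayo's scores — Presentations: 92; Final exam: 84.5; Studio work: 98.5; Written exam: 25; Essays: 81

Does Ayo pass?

Final exam (84.5) ≤ Presentations (92), so Presentations stays at 92.
Weighted total:
  Presentations 92 × 0.23 = 21.16
  Final exam 84.5 × 0.1 = 8.45
  Studio work 98.5 × 0.18 = 17.73
  Written exam 25 × 0.38 = 9.5
  Essays 81 × 0.11 = 8.91
Sum = 65.75
65.75 ≥ 65 → Satisfactory

Satisfactory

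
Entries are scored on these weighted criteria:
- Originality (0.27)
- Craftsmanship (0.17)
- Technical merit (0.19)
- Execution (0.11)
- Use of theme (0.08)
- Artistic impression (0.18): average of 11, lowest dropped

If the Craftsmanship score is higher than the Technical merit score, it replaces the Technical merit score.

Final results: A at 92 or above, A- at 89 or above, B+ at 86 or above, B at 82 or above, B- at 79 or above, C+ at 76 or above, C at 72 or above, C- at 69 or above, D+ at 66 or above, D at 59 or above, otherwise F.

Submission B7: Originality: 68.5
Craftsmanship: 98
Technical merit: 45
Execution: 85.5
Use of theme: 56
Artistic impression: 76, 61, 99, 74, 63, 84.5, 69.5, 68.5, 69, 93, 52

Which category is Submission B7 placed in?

B-

Artistic impression: drop 52 → average of remaining 10 = 757.5/10 = 75.75
Craftsmanship (98) > Technical merit (45), so Technical merit counts as 98.
Weighted total:
  Originality 68.5 × 0.27 = 18.495
  Craftsmanship 98 × 0.17 = 16.66
  Technical merit 98 × 0.19 = 18.62
  Execution 85.5 × 0.11 = 9.405
  Use of theme 56 × 0.08 = 4.48
  Artistic impression 75.75 × 0.18 = 13.635
Sum = 81.295
81.295 is ≥ 79 and < 82 → B-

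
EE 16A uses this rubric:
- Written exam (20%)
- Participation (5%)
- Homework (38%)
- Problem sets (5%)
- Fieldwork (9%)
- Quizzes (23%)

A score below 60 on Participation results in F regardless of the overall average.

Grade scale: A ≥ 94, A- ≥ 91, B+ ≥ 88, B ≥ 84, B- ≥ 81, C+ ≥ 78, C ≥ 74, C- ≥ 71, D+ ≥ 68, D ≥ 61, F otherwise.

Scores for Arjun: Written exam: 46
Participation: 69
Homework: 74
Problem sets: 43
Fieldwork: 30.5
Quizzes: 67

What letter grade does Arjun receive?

Participation score 69 ≥ 60: minimum met.
Weighted total:
  Written exam 46 × 0.2 = 9.2
  Participation 69 × 0.05 = 3.45
  Homework 74 × 0.38 = 28.12
  Problem sets 43 × 0.05 = 2.15
  Fieldwork 30.5 × 0.09 = 2.745
  Quizzes 67 × 0.23 = 15.41
Sum = 61.075
61.075 is ≥ 61 and < 68 → D

D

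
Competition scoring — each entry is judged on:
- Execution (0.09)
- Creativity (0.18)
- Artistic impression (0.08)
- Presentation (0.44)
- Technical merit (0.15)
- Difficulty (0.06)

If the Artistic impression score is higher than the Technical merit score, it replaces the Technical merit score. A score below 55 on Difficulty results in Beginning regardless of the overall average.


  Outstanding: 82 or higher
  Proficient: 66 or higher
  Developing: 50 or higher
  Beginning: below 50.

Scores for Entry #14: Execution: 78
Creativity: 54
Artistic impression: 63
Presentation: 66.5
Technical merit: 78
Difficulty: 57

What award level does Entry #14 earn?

Proficient

Artistic impression (63) ≤ Technical merit (78), so Technical merit stays at 78.
Difficulty score 57 ≥ 55: minimum met.
Weighted total:
  Execution 78 × 0.09 = 7.02
  Creativity 54 × 0.18 = 9.72
  Artistic impression 63 × 0.08 = 5.04
  Presentation 66.5 × 0.44 = 29.26
  Technical merit 78 × 0.15 = 11.7
  Difficulty 57 × 0.06 = 3.42
Sum = 66.16
66.16 is ≥ 66 and < 82 → Proficient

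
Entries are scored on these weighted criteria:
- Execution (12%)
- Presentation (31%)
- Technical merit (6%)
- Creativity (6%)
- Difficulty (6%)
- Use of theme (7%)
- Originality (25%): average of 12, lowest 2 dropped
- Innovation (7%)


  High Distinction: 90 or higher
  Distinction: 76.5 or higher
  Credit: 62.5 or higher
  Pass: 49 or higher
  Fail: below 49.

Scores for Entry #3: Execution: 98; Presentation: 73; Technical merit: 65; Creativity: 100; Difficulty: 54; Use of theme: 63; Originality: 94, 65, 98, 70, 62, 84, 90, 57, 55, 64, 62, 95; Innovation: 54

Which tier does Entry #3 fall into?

Originality: drop 55, 57 → average of remaining 10 = 784/10 = 78.4
Weighted total:
  Execution 98 × 0.12 = 11.76
  Presentation 73 × 0.31 = 22.63
  Technical merit 65 × 0.06 = 3.9
  Creativity 100 × 0.06 = 6
  Difficulty 54 × 0.06 = 3.24
  Use of theme 63 × 0.07 = 4.41
  Originality 78.4 × 0.25 = 19.6
  Innovation 54 × 0.07 = 3.78
Sum = 75.32
75.32 is ≥ 62.5 and < 76.5 → Credit

Credit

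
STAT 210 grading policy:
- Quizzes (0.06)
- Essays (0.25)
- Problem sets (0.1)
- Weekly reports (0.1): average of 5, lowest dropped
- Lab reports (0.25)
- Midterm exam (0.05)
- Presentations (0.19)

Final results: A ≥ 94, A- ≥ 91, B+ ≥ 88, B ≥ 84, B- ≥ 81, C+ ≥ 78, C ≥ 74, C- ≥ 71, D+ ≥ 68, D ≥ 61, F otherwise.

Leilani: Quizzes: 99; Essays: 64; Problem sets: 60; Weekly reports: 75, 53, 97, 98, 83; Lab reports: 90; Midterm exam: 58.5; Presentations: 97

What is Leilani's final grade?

C+

Weekly reports: drop 53 → average of remaining 4 = 353/4 = 88.25
Weighted total:
  Quizzes 99 × 0.06 = 5.94
  Essays 64 × 0.25 = 16
  Problem sets 60 × 0.1 = 6
  Weekly reports 88.25 × 0.1 = 8.825
  Lab reports 90 × 0.25 = 22.5
  Midterm exam 58.5 × 0.05 = 2.925
  Presentations 97 × 0.19 = 18.43
Sum = 80.62
80.62 is ≥ 78 and < 81 → C+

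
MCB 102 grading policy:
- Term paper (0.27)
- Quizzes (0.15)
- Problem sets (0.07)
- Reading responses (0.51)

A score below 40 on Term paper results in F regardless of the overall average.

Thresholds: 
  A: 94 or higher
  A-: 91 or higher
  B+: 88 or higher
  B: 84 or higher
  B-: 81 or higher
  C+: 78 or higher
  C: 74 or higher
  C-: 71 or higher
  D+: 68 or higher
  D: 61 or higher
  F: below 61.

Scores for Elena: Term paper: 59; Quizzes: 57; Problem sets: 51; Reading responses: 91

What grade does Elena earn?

C

Term paper score 59 ≥ 40: minimum met.
Weighted total:
  Term paper 59 × 0.27 = 15.93
  Quizzes 57 × 0.15 = 8.55
  Problem sets 51 × 0.07 = 3.57
  Reading responses 91 × 0.51 = 46.41
Sum = 74.46
74.46 is ≥ 74 and < 78 → C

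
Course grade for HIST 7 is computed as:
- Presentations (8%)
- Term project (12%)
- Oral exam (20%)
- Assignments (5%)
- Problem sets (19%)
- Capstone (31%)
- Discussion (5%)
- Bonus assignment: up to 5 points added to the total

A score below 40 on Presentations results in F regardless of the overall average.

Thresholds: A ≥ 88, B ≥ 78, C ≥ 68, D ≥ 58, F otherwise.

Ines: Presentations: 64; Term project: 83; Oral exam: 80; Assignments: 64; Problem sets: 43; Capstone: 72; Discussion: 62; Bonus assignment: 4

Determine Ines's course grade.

Presentations score 64 ≥ 40: minimum met.
Weighted total:
  Presentations 64 × 0.08 = 5.12
  Term project 83 × 0.12 = 9.96
  Oral exam 80 × 0.2 = 16
  Assignments 64 × 0.05 = 3.2
  Problem sets 43 × 0.19 = 8.17
  Capstone 72 × 0.31 = 22.32
  Discussion 62 × 0.05 = 3.1
Sum = 67.87
Bonus assignment: 67.87 + 4 = 71.87
71.87 is ≥ 68 and < 78 → C

C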